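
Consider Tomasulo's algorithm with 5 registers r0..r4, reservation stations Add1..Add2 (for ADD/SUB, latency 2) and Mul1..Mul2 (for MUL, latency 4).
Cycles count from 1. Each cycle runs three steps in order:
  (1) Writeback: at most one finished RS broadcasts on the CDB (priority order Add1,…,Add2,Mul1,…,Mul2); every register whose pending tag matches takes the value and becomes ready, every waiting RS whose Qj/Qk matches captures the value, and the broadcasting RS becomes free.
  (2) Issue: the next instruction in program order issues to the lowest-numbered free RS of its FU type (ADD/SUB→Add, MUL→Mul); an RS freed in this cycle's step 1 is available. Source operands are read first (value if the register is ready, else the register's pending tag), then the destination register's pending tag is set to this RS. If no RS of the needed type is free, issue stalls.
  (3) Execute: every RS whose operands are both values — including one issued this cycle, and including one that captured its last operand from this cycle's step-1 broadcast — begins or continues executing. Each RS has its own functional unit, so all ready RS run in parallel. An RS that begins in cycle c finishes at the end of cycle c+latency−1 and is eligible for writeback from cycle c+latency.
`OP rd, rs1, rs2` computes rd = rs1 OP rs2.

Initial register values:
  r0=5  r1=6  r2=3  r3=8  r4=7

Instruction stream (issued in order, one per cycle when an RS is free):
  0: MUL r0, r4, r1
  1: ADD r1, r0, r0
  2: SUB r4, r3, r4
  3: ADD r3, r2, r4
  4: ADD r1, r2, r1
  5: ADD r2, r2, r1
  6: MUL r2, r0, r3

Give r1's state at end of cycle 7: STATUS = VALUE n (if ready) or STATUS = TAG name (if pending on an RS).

  c1: issue MUL r0<-Mul1  regs: r0:Mul1,r1:6,r2:3,r3:8,r4:7
  c2: issue ADD r1<-Add1  regs: r0:Mul1,r1:Add1,r2:3,r3:8,r4:7
  c3: issue SUB r4<-Add2  regs: r0:Mul1,r1:Add1,r2:3,r3:8,r4:Add2
  c4: stall  regs: r0:Mul1,r1:Add1,r2:3,r3:8,r4:Add2
  c5: CDB Add2=1; issue ADD r3<-Add2  regs: r0:Mul1,r1:Add1,r2:3,r3:Add2,r4:1
  c6: CDB Mul1=42; stall  regs: r0:42,r1:Add1,r2:3,r3:Add2,r4:1
  c7: CDB Add2=4; issue ADD r1<-Add2  regs: r0:42,r1:Add2,r2:3,r3:4,r4:1

STATUS = TAG Add2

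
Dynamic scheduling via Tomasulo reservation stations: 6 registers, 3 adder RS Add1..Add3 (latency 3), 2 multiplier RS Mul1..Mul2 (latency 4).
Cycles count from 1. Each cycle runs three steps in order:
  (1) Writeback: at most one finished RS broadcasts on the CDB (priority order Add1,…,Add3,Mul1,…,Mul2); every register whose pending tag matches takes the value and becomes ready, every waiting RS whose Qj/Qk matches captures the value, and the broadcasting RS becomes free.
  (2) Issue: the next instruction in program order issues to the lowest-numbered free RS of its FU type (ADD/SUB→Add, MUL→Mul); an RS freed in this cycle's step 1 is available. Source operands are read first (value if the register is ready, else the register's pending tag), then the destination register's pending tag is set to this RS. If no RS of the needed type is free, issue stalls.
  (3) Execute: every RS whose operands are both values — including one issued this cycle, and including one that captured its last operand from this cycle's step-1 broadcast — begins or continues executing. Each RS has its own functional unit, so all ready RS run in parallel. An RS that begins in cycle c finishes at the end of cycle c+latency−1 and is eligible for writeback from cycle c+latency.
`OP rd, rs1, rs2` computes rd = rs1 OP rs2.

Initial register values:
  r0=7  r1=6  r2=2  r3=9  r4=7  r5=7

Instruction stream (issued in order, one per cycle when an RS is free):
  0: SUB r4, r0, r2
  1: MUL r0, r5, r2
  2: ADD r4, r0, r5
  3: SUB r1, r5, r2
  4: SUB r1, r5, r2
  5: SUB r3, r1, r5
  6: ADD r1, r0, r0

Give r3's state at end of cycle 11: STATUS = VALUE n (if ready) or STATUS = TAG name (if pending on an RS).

cycle 1: issue SUB r4<-Add1 // r0:7,r1:6,r2:2,r3:9,r4:Add1,r5:7
cycle 2: issue MUL r0<-Mul1 // r0:Mul1,r1:6,r2:2,r3:9,r4:Add1,r5:7
cycle 3: issue ADD r4<-Add2 // r0:Mul1,r1:6,r2:2,r3:9,r4:Add2,r5:7
cycle 4: CDB Add1=5; issue SUB r1<-Add1 // r0:Mul1,r1:Add1,r2:2,r3:9,r4:Add2,r5:7
cycle 5: issue SUB r1<-Add3 // r0:Mul1,r1:Add3,r2:2,r3:9,r4:Add2,r5:7
cycle 6: CDB Mul1=14; stall // r0:14,r1:Add3,r2:2,r3:9,r4:Add2,r5:7
cycle 7: CDB Add1=5; issue SUB r3<-Add1 // r0:14,r1:Add3,r2:2,r3:Add1,r4:Add2,r5:7
cycle 8: CDB Add3=5; issue ADD r1<-Add3 // r0:14,r1:Add3,r2:2,r3:Add1,r4:Add2,r5:7
cycle 9: CDB Add2=21 // r0:14,r1:Add3,r2:2,r3:Add1,r4:21,r5:7
cycle 10: - // r0:14,r1:Add3,r2:2,r3:Add1,r4:21,r5:7
cycle 11: CDB Add1=-2 // r0:14,r1:Add3,r2:2,r3:-2,r4:21,r5:7

STATUS = VALUE -2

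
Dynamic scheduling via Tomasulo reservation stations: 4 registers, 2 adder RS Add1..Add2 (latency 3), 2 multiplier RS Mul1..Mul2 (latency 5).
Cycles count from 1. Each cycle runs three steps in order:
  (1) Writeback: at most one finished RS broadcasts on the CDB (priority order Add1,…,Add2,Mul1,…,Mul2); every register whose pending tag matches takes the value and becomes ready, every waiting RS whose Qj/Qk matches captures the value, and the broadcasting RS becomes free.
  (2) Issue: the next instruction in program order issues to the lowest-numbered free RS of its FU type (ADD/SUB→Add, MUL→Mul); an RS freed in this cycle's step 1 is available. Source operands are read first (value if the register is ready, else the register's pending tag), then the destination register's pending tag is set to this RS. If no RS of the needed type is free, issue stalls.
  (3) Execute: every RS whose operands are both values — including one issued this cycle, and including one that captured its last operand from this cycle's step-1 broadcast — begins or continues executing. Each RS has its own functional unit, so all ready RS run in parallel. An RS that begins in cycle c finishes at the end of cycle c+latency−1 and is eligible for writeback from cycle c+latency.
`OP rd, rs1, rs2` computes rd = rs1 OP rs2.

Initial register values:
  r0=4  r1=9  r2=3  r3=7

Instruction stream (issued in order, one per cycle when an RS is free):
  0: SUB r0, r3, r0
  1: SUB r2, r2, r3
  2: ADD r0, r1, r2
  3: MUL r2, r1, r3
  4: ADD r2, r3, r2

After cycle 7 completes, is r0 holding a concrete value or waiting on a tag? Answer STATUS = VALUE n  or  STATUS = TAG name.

c1: issue SUB r0<-Add1 | r0:Add1,r1:9,r2:3,r3:7
c2: issue SUB r2<-Add2 | r0:Add1,r1:9,r2:Add2,r3:7
c3: stall | r0:Add1,r1:9,r2:Add2,r3:7
c4: CDB Add1=3; issue ADD r0<-Add1 | r0:Add1,r1:9,r2:Add2,r3:7
c5: CDB Add2=-4; issue MUL r2<-Mul1 | r0:Add1,r1:9,r2:Mul1,r3:7
c6: issue ADD r2<-Add2 | r0:Add1,r1:9,r2:Add2,r3:7
c7: - | r0:Add1,r1:9,r2:Add2,r3:7

STATUS = TAG Add1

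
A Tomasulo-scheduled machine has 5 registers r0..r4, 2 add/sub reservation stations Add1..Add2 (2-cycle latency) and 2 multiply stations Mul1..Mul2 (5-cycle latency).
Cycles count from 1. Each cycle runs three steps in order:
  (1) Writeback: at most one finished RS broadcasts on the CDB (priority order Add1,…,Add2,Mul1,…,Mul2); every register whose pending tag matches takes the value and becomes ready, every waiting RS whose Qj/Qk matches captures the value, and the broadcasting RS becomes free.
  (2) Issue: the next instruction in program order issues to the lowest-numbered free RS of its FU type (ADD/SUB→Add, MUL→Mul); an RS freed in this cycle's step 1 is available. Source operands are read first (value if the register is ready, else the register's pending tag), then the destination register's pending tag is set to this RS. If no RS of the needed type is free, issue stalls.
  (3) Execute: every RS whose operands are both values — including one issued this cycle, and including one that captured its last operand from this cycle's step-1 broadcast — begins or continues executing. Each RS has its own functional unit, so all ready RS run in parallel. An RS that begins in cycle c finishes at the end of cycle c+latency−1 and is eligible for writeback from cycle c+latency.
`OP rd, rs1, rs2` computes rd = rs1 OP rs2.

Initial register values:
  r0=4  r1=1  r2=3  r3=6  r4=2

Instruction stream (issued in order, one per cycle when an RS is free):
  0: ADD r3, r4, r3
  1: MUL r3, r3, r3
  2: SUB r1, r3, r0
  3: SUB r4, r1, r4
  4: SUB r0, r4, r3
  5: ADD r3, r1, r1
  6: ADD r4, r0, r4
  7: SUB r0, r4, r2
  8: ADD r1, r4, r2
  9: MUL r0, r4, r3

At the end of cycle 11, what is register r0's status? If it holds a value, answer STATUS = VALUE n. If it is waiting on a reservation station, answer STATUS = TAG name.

STATUS = TAG Add1

cycle 1: issue ADD r3<-Add1 // r0:4,r1:1,r2:3,r3:Add1,r4:2
cycle 2: issue MUL r3<-Mul1 // r0:4,r1:1,r2:3,r3:Mul1,r4:2
cycle 3: CDB Add1=8; issue SUB r1<-Add1 // r0:4,r1:Add1,r2:3,r3:Mul1,r4:2
cycle 4: issue SUB r4<-Add2 // r0:4,r1:Add1,r2:3,r3:Mul1,r4:Add2
cycle 5: stall // r0:4,r1:Add1,r2:3,r3:Mul1,r4:Add2
cycle 6: stall // r0:4,r1:Add1,r2:3,r3:Mul1,r4:Add2
cycle 7: stall // r0:4,r1:Add1,r2:3,r3:Mul1,r4:Add2
cycle 8: CDB Mul1=64; stall // r0:4,r1:Add1,r2:3,r3:64,r4:Add2
cycle 9: stall // r0:4,r1:Add1,r2:3,r3:64,r4:Add2
cycle 10: CDB Add1=60; issue SUB r0<-Add1 // r0:Add1,r1:60,r2:3,r3:64,r4:Add2
cycle 11: stall // r0:Add1,r1:60,r2:3,r3:64,r4:Add2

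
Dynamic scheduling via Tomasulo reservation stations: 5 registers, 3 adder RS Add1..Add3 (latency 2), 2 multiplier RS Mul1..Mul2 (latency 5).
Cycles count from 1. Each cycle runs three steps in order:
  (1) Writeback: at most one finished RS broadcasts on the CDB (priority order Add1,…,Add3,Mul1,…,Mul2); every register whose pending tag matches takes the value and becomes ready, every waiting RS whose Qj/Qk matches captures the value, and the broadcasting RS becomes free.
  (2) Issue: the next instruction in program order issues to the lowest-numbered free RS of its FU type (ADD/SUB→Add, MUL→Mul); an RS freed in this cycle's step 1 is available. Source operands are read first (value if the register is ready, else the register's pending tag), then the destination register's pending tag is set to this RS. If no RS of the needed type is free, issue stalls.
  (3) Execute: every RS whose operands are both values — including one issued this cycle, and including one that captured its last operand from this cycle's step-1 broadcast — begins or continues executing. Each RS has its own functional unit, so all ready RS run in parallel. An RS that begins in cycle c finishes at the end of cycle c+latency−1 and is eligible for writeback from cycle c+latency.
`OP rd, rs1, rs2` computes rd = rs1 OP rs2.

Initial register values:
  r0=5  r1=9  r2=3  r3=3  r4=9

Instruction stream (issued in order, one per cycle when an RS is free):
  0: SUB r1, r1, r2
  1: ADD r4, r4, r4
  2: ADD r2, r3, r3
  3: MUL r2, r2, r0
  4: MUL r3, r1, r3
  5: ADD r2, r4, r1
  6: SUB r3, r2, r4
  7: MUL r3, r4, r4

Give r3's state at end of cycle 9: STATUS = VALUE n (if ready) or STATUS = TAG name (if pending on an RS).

cycle 1: issue SUB r1<-Add1 // r0:5,r1:Add1,r2:3,r3:3,r4:9
cycle 2: issue ADD r4<-Add2 // r0:5,r1:Add1,r2:3,r3:3,r4:Add2
cycle 3: CDB Add1=6; issue ADD r2<-Add1 // r0:5,r1:6,r2:Add1,r3:3,r4:Add2
cycle 4: CDB Add2=18; issue MUL r2<-Mul1 // r0:5,r1:6,r2:Mul1,r3:3,r4:18
cycle 5: CDB Add1=6; issue MUL r3<-Mul2 // r0:5,r1:6,r2:Mul1,r3:Mul2,r4:18
cycle 6: issue ADD r2<-Add1 // r0:5,r1:6,r2:Add1,r3:Mul2,r4:18
cycle 7: issue SUB r3<-Add2 // r0:5,r1:6,r2:Add1,r3:Add2,r4:18
cycle 8: CDB Add1=24; stall // r0:5,r1:6,r2:24,r3:Add2,r4:18
cycle 9: stall // r0:5,r1:6,r2:24,r3:Add2,r4:18

STATUS = TAG Add2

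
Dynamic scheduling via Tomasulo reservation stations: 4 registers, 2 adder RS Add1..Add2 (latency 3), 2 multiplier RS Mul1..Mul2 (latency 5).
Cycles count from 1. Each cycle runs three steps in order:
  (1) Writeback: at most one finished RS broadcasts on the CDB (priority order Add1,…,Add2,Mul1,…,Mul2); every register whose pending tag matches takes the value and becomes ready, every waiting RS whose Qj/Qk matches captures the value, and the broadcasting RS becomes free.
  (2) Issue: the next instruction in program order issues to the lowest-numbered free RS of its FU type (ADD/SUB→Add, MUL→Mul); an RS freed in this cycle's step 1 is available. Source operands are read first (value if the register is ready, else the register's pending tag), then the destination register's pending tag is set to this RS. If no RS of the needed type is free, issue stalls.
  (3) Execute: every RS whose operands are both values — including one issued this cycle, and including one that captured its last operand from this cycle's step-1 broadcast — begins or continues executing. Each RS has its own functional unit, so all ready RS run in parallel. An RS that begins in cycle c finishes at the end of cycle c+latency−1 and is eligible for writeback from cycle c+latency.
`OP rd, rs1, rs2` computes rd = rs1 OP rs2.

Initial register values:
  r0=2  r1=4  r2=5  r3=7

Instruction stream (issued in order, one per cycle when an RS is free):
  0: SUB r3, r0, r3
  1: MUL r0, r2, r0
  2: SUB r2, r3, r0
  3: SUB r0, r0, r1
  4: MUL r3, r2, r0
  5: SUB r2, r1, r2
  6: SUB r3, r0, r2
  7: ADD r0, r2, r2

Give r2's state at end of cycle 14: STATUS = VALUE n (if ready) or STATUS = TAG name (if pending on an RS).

cycle 1: issue SUB r3<-Add1 // r0:2,r1:4,r2:5,r3:Add1
cycle 2: issue MUL r0<-Mul1 // r0:Mul1,r1:4,r2:5,r3:Add1
cycle 3: issue SUB r2<-Add2 // r0:Mul1,r1:4,r2:Add2,r3:Add1
cycle 4: CDB Add1=-5; issue SUB r0<-Add1 // r0:Add1,r1:4,r2:Add2,r3:-5
cycle 5: issue MUL r3<-Mul2 // r0:Add1,r1:4,r2:Add2,r3:Mul2
cycle 6: stall // r0:Add1,r1:4,r2:Add2,r3:Mul2
cycle 7: CDB Mul1=10; stall // r0:Add1,r1:4,r2:Add2,r3:Mul2
cycle 8: stall // r0:Add1,r1:4,r2:Add2,r3:Mul2
cycle 9: stall // r0:Add1,r1:4,r2:Add2,r3:Mul2
cycle 10: CDB Add1=6; issue SUB r2<-Add1 // r0:6,r1:4,r2:Add1,r3:Mul2
cycle 11: CDB Add2=-15; issue SUB r3<-Add2 // r0:6,r1:4,r2:Add1,r3:Add2
cycle 12: stall // r0:6,r1:4,r2:Add1,r3:Add2
cycle 13: stall // r0:6,r1:4,r2:Add1,r3:Add2
cycle 14: CDB Add1=19; issue ADD r0<-Add1 // r0:Add1,r1:4,r2:19,r3:Add2

STATUS = VALUE 19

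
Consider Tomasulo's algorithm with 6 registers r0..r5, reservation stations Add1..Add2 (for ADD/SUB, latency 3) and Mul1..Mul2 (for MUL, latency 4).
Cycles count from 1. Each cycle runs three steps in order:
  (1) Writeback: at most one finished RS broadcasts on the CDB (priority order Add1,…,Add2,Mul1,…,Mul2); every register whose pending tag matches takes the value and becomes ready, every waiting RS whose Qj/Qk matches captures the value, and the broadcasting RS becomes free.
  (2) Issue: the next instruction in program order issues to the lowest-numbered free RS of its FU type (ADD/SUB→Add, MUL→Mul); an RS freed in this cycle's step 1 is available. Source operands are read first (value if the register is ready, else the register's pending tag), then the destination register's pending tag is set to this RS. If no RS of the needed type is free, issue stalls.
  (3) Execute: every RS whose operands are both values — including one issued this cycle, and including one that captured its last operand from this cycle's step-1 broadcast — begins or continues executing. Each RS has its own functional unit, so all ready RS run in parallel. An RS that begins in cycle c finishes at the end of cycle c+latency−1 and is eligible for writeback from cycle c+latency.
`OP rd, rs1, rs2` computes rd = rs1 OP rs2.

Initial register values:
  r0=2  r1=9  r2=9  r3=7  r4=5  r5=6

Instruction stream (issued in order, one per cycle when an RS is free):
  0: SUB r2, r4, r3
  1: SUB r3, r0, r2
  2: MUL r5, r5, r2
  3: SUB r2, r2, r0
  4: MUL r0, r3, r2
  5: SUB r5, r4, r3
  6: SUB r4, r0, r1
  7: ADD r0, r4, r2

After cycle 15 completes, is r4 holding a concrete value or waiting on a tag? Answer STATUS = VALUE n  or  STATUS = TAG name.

STATUS = VALUE -25

cycle 1: issue SUB r2<-Add1 // r0:2,r1:9,r2:Add1,r3:7,r4:5,r5:6
cycle 2: issue SUB r3<-Add2 // r0:2,r1:9,r2:Add1,r3:Add2,r4:5,r5:6
cycle 3: issue MUL r5<-Mul1 // r0:2,r1:9,r2:Add1,r3:Add2,r4:5,r5:Mul1
cycle 4: CDB Add1=-2; issue SUB r2<-Add1 // r0:2,r1:9,r2:Add1,r3:Add2,r4:5,r5:Mul1
cycle 5: issue MUL r0<-Mul2 // r0:Mul2,r1:9,r2:Add1,r3:Add2,r4:5,r5:Mul1
cycle 6: stall // r0:Mul2,r1:9,r2:Add1,r3:Add2,r4:5,r5:Mul1
cycle 7: CDB Add1=-4; issue SUB r5<-Add1 // r0:Mul2,r1:9,r2:-4,r3:Add2,r4:5,r5:Add1
cycle 8: CDB Add2=4; issue SUB r4<-Add2 // r0:Mul2,r1:9,r2:-4,r3:4,r4:Add2,r5:Add1
cycle 9: CDB Mul1=-12; stall // r0:Mul2,r1:9,r2:-4,r3:4,r4:Add2,r5:Add1
cycle 10: stall // r0:Mul2,r1:9,r2:-4,r3:4,r4:Add2,r5:Add1
cycle 11: CDB Add1=1; issue ADD r0<-Add1 // r0:Add1,r1:9,r2:-4,r3:4,r4:Add2,r5:1
cycle 12: CDB Mul2=-16 // r0:Add1,r1:9,r2:-4,r3:4,r4:Add2,r5:1
cycle 13: - // r0:Add1,r1:9,r2:-4,r3:4,r4:Add2,r5:1
cycle 14: - // r0:Add1,r1:9,r2:-4,r3:4,r4:Add2,r5:1
cycle 15: CDB Add2=-25 // r0:Add1,r1:9,r2:-4,r3:4,r4:-25,r5:1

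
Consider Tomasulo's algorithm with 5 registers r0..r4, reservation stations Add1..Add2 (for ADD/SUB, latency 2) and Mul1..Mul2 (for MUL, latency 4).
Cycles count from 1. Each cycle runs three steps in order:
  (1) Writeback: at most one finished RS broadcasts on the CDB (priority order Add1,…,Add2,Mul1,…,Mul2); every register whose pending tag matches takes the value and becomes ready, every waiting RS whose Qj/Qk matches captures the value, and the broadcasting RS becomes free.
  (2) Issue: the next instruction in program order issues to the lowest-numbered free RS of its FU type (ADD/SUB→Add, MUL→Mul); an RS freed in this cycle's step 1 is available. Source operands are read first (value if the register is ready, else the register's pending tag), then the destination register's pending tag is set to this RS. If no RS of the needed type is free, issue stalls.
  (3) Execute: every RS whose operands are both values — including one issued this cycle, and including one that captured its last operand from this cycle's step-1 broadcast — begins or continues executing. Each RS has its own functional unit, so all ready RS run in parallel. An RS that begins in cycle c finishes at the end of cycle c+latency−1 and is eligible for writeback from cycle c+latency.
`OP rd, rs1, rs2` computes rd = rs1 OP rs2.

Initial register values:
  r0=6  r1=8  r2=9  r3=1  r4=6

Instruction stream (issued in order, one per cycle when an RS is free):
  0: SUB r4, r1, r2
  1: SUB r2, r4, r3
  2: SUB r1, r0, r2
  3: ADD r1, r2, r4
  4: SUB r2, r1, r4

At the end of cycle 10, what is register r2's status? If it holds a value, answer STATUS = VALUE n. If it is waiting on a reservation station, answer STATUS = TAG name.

  c1: issue SUB r4<-Add1  regs: r0:6,r1:8,r2:9,r3:1,r4:Add1
  c2: issue SUB r2<-Add2  regs: r0:6,r1:8,r2:Add2,r3:1,r4:Add1
  c3: CDB Add1=-1; issue SUB r1<-Add1  regs: r0:6,r1:Add1,r2:Add2,r3:1,r4:-1
  c4: stall  regs: r0:6,r1:Add1,r2:Add2,r3:1,r4:-1
  c5: CDB Add2=-2; issue ADD r1<-Add2  regs: r0:6,r1:Add2,r2:-2,r3:1,r4:-1
  c6: stall  regs: r0:6,r1:Add2,r2:-2,r3:1,r4:-1
  c7: CDB Add1=8; issue SUB r2<-Add1  regs: r0:6,r1:Add2,r2:Add1,r3:1,r4:-1
  c8: CDB Add2=-3  regs: r0:6,r1:-3,r2:Add1,r3:1,r4:-1
  c9: -  regs: r0:6,r1:-3,r2:Add1,r3:1,r4:-1
  c10: CDB Add1=-2  regs: r0:6,r1:-3,r2:-2,r3:1,r4:-1

STATUS = VALUE -2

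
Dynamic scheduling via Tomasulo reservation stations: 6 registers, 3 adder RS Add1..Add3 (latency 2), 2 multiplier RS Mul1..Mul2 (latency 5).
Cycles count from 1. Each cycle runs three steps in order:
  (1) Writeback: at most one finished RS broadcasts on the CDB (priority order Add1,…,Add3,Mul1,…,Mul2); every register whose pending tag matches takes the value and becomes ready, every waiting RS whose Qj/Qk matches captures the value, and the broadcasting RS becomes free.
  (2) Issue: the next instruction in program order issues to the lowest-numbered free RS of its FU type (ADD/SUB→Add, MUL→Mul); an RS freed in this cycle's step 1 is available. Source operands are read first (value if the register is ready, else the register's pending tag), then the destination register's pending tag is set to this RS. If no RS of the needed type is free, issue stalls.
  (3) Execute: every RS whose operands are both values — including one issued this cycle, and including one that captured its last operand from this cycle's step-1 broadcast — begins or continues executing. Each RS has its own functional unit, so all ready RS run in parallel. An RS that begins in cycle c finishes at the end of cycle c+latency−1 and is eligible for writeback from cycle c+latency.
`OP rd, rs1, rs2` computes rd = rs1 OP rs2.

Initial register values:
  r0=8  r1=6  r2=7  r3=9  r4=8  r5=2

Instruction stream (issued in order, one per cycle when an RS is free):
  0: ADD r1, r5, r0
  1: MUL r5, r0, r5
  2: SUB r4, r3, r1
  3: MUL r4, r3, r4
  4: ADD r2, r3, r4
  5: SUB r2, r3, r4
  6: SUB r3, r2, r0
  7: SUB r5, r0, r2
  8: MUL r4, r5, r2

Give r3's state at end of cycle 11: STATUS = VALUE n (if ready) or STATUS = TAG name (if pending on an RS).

  c1: issue ADD r1<-Add1  regs: r0:8,r1:Add1,r2:7,r3:9,r4:8,r5:2
  c2: issue MUL r5<-Mul1  regs: r0:8,r1:Add1,r2:7,r3:9,r4:8,r5:Mul1
  c3: CDB Add1=10; issue SUB r4<-Add1  regs: r0:8,r1:10,r2:7,r3:9,r4:Add1,r5:Mul1
  c4: issue MUL r4<-Mul2  regs: r0:8,r1:10,r2:7,r3:9,r4:Mul2,r5:Mul1
  c5: CDB Add1=-1; issue ADD r2<-Add1  regs: r0:8,r1:10,r2:Add1,r3:9,r4:Mul2,r5:Mul1
  c6: issue SUB r2<-Add2  regs: r0:8,r1:10,r2:Add2,r3:9,r4:Mul2,r5:Mul1
  c7: CDB Mul1=16; issue SUB r3<-Add3  regs: r0:8,r1:10,r2:Add2,r3:Add3,r4:Mul2,r5:16
  c8: stall  regs: r0:8,r1:10,r2:Add2,r3:Add3,r4:Mul2,r5:16
  c9: stall  regs: r0:8,r1:10,r2:Add2,r3:Add3,r4:Mul2,r5:16
  c10: CDB Mul2=-9; stall  regs: r0:8,r1:10,r2:Add2,r3:Add3,r4:-9,r5:16
  c11: stall  regs: r0:8,r1:10,r2:Add2,r3:Add3,r4:-9,r5:16

STATUS = TAG Add3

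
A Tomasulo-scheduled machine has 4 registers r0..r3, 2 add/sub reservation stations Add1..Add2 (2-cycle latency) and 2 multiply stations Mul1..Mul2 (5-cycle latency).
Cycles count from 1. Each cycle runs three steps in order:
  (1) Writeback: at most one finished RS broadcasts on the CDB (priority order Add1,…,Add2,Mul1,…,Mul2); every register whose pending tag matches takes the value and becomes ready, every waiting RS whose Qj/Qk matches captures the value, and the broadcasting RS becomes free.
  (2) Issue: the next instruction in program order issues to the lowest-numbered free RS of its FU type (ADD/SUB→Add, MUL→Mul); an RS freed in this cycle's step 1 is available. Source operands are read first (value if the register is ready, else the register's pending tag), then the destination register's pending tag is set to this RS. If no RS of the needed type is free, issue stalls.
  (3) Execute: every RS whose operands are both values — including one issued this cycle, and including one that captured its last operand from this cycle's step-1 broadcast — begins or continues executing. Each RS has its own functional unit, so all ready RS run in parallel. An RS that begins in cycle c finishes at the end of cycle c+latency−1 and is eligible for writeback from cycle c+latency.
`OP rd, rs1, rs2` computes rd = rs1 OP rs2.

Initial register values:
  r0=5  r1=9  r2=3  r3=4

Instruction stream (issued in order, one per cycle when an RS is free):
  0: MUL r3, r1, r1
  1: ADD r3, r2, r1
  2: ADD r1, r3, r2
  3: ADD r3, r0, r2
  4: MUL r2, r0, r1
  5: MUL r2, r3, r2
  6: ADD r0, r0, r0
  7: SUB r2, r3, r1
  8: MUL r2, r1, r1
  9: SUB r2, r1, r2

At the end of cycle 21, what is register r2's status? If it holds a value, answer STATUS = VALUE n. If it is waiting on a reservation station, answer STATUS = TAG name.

cycle 1: issue MUL r3<-Mul1 // r0:5,r1:9,r2:3,r3:Mul1
cycle 2: issue ADD r3<-Add1 // r0:5,r1:9,r2:3,r3:Add1
cycle 3: issue ADD r1<-Add2 // r0:5,r1:Add2,r2:3,r3:Add1
cycle 4: CDB Add1=12; issue ADD r3<-Add1 // r0:5,r1:Add2,r2:3,r3:Add1
cycle 5: issue MUL r2<-Mul2 // r0:5,r1:Add2,r2:Mul2,r3:Add1
cycle 6: CDB Add1=8; stall // r0:5,r1:Add2,r2:Mul2,r3:8
cycle 7: CDB Add2=15; stall // r0:5,r1:15,r2:Mul2,r3:8
cycle 8: CDB Mul1=81; issue MUL r2<-Mul1 // r0:5,r1:15,r2:Mul1,r3:8
cycle 9: issue ADD r0<-Add1 // r0:Add1,r1:15,r2:Mul1,r3:8
cycle 10: issue SUB r2<-Add2 // r0:Add1,r1:15,r2:Add2,r3:8
cycle 11: CDB Add1=10; stall // r0:10,r1:15,r2:Add2,r3:8
cycle 12: CDB Add2=-7; stall // r0:10,r1:15,r2:-7,r3:8
cycle 13: CDB Mul2=75; issue MUL r2<-Mul2 // r0:10,r1:15,r2:Mul2,r3:8
cycle 14: issue SUB r2<-Add1 // r0:10,r1:15,r2:Add1,r3:8
cycle 15: - // r0:10,r1:15,r2:Add1,r3:8
cycle 16: - // r0:10,r1:15,r2:Add1,r3:8
cycle 17: - // r0:10,r1:15,r2:Add1,r3:8
cycle 18: CDB Mul1=600 // r0:10,r1:15,r2:Add1,r3:8
cycle 19: CDB Mul2=225 // r0:10,r1:15,r2:Add1,r3:8
cycle 20: - // r0:10,r1:15,r2:Add1,r3:8
cycle 21: CDB Add1=-210 // r0:10,r1:15,r2:-210,r3:8

STATUS = VALUE -210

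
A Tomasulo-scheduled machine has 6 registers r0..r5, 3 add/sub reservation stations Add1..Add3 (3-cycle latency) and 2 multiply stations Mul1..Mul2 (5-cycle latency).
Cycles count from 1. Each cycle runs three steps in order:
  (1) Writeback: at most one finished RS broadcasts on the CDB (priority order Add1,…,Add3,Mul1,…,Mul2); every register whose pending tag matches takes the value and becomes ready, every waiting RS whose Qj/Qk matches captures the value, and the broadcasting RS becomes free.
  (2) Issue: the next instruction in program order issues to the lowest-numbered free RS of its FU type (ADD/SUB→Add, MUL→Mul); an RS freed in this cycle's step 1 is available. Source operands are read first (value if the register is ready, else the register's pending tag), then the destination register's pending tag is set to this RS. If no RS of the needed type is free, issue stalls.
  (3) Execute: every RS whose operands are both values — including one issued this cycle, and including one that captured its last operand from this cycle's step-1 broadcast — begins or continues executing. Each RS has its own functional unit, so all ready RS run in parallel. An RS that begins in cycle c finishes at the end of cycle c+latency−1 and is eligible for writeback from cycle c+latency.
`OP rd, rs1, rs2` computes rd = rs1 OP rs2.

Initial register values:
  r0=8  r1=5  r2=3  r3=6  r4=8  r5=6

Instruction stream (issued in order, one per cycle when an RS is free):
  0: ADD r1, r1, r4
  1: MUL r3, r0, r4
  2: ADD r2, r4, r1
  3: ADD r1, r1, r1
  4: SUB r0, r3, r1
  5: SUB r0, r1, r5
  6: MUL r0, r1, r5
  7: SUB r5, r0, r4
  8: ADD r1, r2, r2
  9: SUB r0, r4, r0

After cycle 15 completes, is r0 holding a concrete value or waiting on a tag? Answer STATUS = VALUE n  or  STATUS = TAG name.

STATUS = TAG Add3

cycle 1: issue ADD r1<-Add1 // r0:8,r1:Add1,r2:3,r3:6,r4:8,r5:6
cycle 2: issue MUL r3<-Mul1 // r0:8,r1:Add1,r2:3,r3:Mul1,r4:8,r5:6
cycle 3: issue ADD r2<-Add2 // r0:8,r1:Add1,r2:Add2,r3:Mul1,r4:8,r5:6
cycle 4: CDB Add1=13; issue ADD r1<-Add1 // r0:8,r1:Add1,r2:Add2,r3:Mul1,r4:8,r5:6
cycle 5: issue SUB r0<-Add3 // r0:Add3,r1:Add1,r2:Add2,r3:Mul1,r4:8,r5:6
cycle 6: stall // r0:Add3,r1:Add1,r2:Add2,r3:Mul1,r4:8,r5:6
cycle 7: CDB Add1=26; issue SUB r0<-Add1 // r0:Add1,r1:26,r2:Add2,r3:Mul1,r4:8,r5:6
cycle 8: CDB Add2=21; issue MUL r0<-Mul2 // r0:Mul2,r1:26,r2:21,r3:Mul1,r4:8,r5:6
cycle 9: CDB Mul1=64; issue SUB r5<-Add2 // r0:Mul2,r1:26,r2:21,r3:64,r4:8,r5:Add2
cycle 10: CDB Add1=20; issue ADD r1<-Add1 // r0:Mul2,r1:Add1,r2:21,r3:64,r4:8,r5:Add2
cycle 11: stall // r0:Mul2,r1:Add1,r2:21,r3:64,r4:8,r5:Add2
cycle 12: CDB Add3=38; issue SUB r0<-Add3 // r0:Add3,r1:Add1,r2:21,r3:64,r4:8,r5:Add2
cycle 13: CDB Add1=42 // r0:Add3,r1:42,r2:21,r3:64,r4:8,r5:Add2
cycle 14: CDB Mul2=156 // r0:Add3,r1:42,r2:21,r3:64,r4:8,r5:Add2
cycle 15: - // r0:Add3,r1:42,r2:21,r3:64,r4:8,r5:Add2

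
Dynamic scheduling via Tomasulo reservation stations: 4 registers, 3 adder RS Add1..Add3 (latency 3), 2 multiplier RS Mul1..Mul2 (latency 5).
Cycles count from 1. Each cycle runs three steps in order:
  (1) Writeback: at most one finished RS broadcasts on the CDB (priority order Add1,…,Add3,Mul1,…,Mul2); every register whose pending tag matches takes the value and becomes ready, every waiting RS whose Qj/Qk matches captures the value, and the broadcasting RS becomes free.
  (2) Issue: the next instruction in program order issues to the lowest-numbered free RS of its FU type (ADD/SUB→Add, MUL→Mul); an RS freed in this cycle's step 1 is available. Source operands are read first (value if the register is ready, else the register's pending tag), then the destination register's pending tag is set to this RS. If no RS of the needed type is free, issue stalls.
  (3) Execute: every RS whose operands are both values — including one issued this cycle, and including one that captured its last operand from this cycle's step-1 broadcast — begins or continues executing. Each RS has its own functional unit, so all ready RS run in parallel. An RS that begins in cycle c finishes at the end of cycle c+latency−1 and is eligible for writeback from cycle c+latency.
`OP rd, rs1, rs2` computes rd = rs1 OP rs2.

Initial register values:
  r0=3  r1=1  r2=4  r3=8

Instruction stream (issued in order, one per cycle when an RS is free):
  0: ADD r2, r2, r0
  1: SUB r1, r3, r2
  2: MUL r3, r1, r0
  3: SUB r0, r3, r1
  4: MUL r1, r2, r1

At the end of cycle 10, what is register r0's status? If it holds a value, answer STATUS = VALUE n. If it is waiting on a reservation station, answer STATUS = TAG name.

cycle 1: issue ADD r2<-Add1 // r0:3,r1:1,r2:Add1,r3:8
cycle 2: issue SUB r1<-Add2 // r0:3,r1:Add2,r2:Add1,r3:8
cycle 3: issue MUL r3<-Mul1 // r0:3,r1:Add2,r2:Add1,r3:Mul1
cycle 4: CDB Add1=7; issue SUB r0<-Add1 // r0:Add1,r1:Add2,r2:7,r3:Mul1
cycle 5: issue MUL r1<-Mul2 // r0:Add1,r1:Mul2,r2:7,r3:Mul1
cycle 6: - // r0:Add1,r1:Mul2,r2:7,r3:Mul1
cycle 7: CDB Add2=1 // r0:Add1,r1:Mul2,r2:7,r3:Mul1
cycle 8: - // r0:Add1,r1:Mul2,r2:7,r3:Mul1
cycle 9: - // r0:Add1,r1:Mul2,r2:7,r3:Mul1
cycle 10: - // r0:Add1,r1:Mul2,r2:7,r3:Mul1

STATUS = TAG Add1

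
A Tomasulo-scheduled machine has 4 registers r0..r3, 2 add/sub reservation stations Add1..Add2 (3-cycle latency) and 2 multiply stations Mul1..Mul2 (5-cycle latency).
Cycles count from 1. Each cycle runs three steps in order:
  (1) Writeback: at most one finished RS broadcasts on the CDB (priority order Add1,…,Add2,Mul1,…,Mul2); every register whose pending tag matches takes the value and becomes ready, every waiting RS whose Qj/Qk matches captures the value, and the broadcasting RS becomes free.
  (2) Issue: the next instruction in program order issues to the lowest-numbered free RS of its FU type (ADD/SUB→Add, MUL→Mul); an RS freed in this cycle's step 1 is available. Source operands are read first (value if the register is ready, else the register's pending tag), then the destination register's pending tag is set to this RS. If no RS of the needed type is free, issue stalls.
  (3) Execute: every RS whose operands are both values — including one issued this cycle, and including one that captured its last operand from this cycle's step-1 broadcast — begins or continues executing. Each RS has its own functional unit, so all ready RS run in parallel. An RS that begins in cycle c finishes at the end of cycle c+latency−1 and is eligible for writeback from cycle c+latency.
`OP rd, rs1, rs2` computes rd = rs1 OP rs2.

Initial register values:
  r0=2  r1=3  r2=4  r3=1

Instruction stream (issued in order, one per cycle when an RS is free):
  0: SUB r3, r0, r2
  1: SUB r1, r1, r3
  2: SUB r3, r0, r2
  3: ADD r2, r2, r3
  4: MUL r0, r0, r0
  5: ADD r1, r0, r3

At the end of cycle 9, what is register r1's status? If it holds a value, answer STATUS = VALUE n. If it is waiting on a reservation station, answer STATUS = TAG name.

STATUS = TAG Add2

c1: issue SUB r3<-Add1 | r0:2,r1:3,r2:4,r3:Add1
c2: issue SUB r1<-Add2 | r0:2,r1:Add2,r2:4,r3:Add1
c3: stall | r0:2,r1:Add2,r2:4,r3:Add1
c4: CDB Add1=-2; issue SUB r3<-Add1 | r0:2,r1:Add2,r2:4,r3:Add1
c5: stall | r0:2,r1:Add2,r2:4,r3:Add1
c6: stall | r0:2,r1:Add2,r2:4,r3:Add1
c7: CDB Add1=-2; issue ADD r2<-Add1 | r0:2,r1:Add2,r2:Add1,r3:-2
c8: CDB Add2=5; issue MUL r0<-Mul1 | r0:Mul1,r1:5,r2:Add1,r3:-2
c9: issue ADD r1<-Add2 | r0:Mul1,r1:Add2,r2:Add1,r3:-2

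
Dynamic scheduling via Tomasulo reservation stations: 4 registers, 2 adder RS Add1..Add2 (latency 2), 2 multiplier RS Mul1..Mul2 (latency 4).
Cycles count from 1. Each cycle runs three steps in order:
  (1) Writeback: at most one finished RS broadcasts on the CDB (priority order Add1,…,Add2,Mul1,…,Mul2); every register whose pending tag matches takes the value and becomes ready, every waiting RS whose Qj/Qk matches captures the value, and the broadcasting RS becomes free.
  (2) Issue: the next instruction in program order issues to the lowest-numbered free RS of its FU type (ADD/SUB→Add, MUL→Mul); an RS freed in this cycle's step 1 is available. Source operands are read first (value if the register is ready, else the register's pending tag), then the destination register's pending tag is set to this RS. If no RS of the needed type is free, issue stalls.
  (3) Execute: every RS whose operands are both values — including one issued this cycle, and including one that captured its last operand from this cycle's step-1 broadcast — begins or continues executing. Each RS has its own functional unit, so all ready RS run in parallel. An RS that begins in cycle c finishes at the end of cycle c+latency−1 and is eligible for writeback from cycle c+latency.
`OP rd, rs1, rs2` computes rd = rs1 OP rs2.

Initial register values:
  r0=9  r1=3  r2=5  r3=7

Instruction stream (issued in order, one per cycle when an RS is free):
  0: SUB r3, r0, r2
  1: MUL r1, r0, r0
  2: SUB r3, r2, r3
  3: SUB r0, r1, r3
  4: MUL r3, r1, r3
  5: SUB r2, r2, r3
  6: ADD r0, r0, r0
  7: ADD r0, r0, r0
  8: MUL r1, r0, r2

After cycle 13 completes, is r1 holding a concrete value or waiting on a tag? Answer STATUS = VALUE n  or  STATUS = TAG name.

STATUS = TAG Mul1

c1: issue SUB r3<-Add1 | r0:9,r1:3,r2:5,r3:Add1
c2: issue MUL r1<-Mul1 | r0:9,r1:Mul1,r2:5,r3:Add1
c3: CDB Add1=4; issue SUB r3<-Add1 | r0:9,r1:Mul1,r2:5,r3:Add1
c4: issue SUB r0<-Add2 | r0:Add2,r1:Mul1,r2:5,r3:Add1
c5: CDB Add1=1; issue MUL r3<-Mul2 | r0:Add2,r1:Mul1,r2:5,r3:Mul2
c6: CDB Mul1=81; issue SUB r2<-Add1 | r0:Add2,r1:81,r2:Add1,r3:Mul2
c7: stall | r0:Add2,r1:81,r2:Add1,r3:Mul2
c8: CDB Add2=80; issue ADD r0<-Add2 | r0:Add2,r1:81,r2:Add1,r3:Mul2
c9: stall | r0:Add2,r1:81,r2:Add1,r3:Mul2
c10: CDB Add2=160; issue ADD r0<-Add2 | r0:Add2,r1:81,r2:Add1,r3:Mul2
c11: CDB Mul2=81; issue MUL r1<-Mul1 | r0:Add2,r1:Mul1,r2:Add1,r3:81
c12: CDB Add2=320 | r0:320,r1:Mul1,r2:Add1,r3:81
c13: CDB Add1=-76 | r0:320,r1:Mul1,r2:-76,r3:81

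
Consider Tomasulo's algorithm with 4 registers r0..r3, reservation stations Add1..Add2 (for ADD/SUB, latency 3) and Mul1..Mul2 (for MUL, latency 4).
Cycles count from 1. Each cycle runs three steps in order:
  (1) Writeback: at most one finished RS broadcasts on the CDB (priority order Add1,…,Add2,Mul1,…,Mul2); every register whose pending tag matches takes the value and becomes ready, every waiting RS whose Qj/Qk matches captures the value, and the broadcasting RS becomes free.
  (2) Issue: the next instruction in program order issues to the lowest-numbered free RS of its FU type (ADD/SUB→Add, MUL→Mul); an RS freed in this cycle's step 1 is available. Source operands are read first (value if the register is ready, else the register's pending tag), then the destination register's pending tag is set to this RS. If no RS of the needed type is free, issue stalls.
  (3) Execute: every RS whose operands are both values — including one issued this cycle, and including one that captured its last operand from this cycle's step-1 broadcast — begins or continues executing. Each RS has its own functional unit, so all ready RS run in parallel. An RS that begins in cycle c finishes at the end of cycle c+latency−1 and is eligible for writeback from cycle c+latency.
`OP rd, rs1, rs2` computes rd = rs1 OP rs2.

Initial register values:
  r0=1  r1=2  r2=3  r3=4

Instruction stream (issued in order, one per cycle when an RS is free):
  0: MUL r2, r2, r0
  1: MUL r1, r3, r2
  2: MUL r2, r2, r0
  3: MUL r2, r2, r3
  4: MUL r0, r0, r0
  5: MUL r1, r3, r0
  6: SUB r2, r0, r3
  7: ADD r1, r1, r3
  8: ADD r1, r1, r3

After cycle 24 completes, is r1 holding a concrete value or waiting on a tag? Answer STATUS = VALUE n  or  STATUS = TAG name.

  c1: issue MUL r2<-Mul1  regs: r0:1,r1:2,r2:Mul1,r3:4
  c2: issue MUL r1<-Mul2  regs: r0:1,r1:Mul2,r2:Mul1,r3:4
  c3: stall  regs: r0:1,r1:Mul2,r2:Mul1,r3:4
  c4: stall  regs: r0:1,r1:Mul2,r2:Mul1,r3:4
  c5: CDB Mul1=3; issue MUL r2<-Mul1  regs: r0:1,r1:Mul2,r2:Mul1,r3:4
  c6: stall  regs: r0:1,r1:Mul2,r2:Mul1,r3:4
  c7: stall  regs: r0:1,r1:Mul2,r2:Mul1,r3:4
  c8: stall  regs: r0:1,r1:Mul2,r2:Mul1,r3:4
  c9: CDB Mul1=3; issue MUL r2<-Mul1  regs: r0:1,r1:Mul2,r2:Mul1,r3:4
  c10: CDB Mul2=12; issue MUL r0<-Mul2  regs: r0:Mul2,r1:12,r2:Mul1,r3:4
  c11: stall  regs: r0:Mul2,r1:12,r2:Mul1,r3:4
  c12: stall  regs: r0:Mul2,r1:12,r2:Mul1,r3:4
  c13: CDB Mul1=12; issue MUL r1<-Mul1  regs: r0:Mul2,r1:Mul1,r2:12,r3:4
  c14: CDB Mul2=1; issue SUB r2<-Add1  regs: r0:1,r1:Mul1,r2:Add1,r3:4
  c15: issue ADD r1<-Add2  regs: r0:1,r1:Add2,r2:Add1,r3:4
  c16: stall  regs: r0:1,r1:Add2,r2:Add1,r3:4
  c17: CDB Add1=-3; issue ADD r1<-Add1  regs: r0:1,r1:Add1,r2:-3,r3:4
  c18: CDB Mul1=4  regs: r0:1,r1:Add1,r2:-3,r3:4
  c19: -  regs: r0:1,r1:Add1,r2:-3,r3:4
  c20: -  regs: r0:1,r1:Add1,r2:-3,r3:4
  c21: CDB Add2=8  regs: r0:1,r1:Add1,r2:-3,r3:4
  c22: -  regs: r0:1,r1:Add1,r2:-3,r3:4
  c23: -  regs: r0:1,r1:Add1,r2:-3,r3:4
  c24: CDB Add1=12  regs: r0:1,r1:12,r2:-3,r3:4

STATUS = VALUE 12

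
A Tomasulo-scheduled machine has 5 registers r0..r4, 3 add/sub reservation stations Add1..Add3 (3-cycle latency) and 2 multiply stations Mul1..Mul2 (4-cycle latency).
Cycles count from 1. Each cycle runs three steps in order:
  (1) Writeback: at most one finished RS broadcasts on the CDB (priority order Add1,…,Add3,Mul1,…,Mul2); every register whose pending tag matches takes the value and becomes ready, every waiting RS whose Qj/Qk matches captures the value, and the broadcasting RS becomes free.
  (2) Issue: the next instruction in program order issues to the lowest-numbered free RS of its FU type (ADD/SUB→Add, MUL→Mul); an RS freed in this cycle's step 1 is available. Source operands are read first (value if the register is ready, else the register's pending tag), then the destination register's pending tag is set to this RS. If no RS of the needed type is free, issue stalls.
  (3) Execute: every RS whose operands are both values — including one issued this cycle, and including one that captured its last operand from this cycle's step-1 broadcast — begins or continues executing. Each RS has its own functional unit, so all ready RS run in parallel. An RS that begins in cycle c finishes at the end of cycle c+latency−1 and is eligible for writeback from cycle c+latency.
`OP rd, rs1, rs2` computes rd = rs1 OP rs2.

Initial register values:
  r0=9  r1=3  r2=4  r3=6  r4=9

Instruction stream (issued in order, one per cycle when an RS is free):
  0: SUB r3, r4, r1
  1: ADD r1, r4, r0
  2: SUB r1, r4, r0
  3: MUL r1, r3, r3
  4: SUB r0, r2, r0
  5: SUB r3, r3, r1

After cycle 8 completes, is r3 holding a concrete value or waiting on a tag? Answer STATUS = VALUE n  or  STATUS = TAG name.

  c1: issue SUB r3<-Add1  regs: r0:9,r1:3,r2:4,r3:Add1,r4:9
  c2: issue ADD r1<-Add2  regs: r0:9,r1:Add2,r2:4,r3:Add1,r4:9
  c3: issue SUB r1<-Add3  regs: r0:9,r1:Add3,r2:4,r3:Add1,r4:9
  c4: CDB Add1=6; issue MUL r1<-Mul1  regs: r0:9,r1:Mul1,r2:4,r3:6,r4:9
  c5: CDB Add2=18; issue SUB r0<-Add1  regs: r0:Add1,r1:Mul1,r2:4,r3:6,r4:9
  c6: CDB Add3=0; issue SUB r3<-Add2  regs: r0:Add1,r1:Mul1,r2:4,r3:Add2,r4:9
  c7: -  regs: r0:Add1,r1:Mul1,r2:4,r3:Add2,r4:9
  c8: CDB Add1=-5  regs: r0:-5,r1:Mul1,r2:4,r3:Add2,r4:9

STATUS = TAG Add2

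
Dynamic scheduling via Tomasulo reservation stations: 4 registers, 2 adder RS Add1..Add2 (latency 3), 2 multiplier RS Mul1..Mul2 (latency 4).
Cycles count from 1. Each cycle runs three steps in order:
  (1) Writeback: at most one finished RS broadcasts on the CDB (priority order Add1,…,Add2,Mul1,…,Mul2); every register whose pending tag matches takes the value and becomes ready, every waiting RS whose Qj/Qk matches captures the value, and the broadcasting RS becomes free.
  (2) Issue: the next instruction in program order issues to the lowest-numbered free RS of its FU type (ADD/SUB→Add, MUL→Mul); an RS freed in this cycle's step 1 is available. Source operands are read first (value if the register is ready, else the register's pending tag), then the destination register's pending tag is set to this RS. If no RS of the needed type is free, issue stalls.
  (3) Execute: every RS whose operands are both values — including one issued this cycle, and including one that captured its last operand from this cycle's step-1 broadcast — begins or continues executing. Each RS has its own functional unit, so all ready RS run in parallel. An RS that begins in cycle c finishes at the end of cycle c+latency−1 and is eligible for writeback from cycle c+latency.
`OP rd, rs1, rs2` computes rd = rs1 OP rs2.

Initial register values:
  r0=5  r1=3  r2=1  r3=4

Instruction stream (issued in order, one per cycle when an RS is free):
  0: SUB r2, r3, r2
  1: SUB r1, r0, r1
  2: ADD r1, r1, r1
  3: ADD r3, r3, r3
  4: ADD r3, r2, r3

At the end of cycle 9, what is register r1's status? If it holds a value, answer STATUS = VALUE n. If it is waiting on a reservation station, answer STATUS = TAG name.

c1: issue SUB r2<-Add1 | r0:5,r1:3,r2:Add1,r3:4
c2: issue SUB r1<-Add2 | r0:5,r1:Add2,r2:Add1,r3:4
c3: stall | r0:5,r1:Add2,r2:Add1,r3:4
c4: CDB Add1=3; issue ADD r1<-Add1 | r0:5,r1:Add1,r2:3,r3:4
c5: CDB Add2=2; issue ADD r3<-Add2 | r0:5,r1:Add1,r2:3,r3:Add2
c6: stall | r0:5,r1:Add1,r2:3,r3:Add2
c7: stall | r0:5,r1:Add1,r2:3,r3:Add2
c8: CDB Add1=4; issue ADD r3<-Add1 | r0:5,r1:4,r2:3,r3:Add1
c9: CDB Add2=8 | r0:5,r1:4,r2:3,r3:Add1

STATUS = VALUE 4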